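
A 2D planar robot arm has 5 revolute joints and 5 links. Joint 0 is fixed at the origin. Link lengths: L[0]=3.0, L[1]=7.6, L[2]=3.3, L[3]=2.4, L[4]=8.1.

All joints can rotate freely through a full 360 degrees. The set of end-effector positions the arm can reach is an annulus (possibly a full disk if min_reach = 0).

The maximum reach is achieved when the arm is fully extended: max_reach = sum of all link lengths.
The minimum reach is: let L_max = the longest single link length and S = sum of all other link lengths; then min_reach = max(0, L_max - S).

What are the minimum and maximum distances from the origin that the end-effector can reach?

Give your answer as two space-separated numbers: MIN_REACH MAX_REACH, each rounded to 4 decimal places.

Link lengths: [3.0, 7.6, 3.3, 2.4, 8.1]
max_reach = 3 + 7.6 + 3.3 + 2.4 + 8.1 = 24.4
L_max = max([3.0, 7.6, 3.3, 2.4, 8.1]) = 8.1
S (sum of others) = 24.4 - 8.1 = 16.3
min_reach = max(0, 8.1 - 16.3) = max(0, -8.2) = 0

Answer: 0.0000 24.4000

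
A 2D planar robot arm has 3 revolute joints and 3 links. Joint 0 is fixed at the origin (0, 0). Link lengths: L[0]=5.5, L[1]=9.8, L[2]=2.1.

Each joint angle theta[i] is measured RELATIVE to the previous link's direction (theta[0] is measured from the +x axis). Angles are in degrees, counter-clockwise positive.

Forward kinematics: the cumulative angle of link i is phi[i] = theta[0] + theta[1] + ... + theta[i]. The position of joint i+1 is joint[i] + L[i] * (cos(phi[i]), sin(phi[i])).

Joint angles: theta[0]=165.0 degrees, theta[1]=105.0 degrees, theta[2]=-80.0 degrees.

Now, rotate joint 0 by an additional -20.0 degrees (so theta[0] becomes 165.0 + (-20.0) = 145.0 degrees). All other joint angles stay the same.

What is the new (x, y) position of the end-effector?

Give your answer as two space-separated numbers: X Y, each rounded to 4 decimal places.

joint[0] = (0.0000, 0.0000)  (base)
link 0: phi[0] = 145 = 145 deg
  cos(145 deg) = -0.8192, sin(145 deg) = 0.5736
  joint[1] = (0.0000, 0.0000) + 5.5 * (-0.8192, 0.5736) = (0.0000 + -4.5053, 0.0000 + 3.1547) = (-4.5053, 3.1547)
link 1: phi[1] = 145 + 105 = 250 deg
  cos(250 deg) = -0.3420, sin(250 deg) = -0.9397
  joint[2] = (-4.5053, 3.1547) + 9.8 * (-0.3420, -0.9397) = (-4.5053 + -3.3518, 3.1547 + -9.2090) = (-7.8571, -6.0543)
link 2: phi[2] = 145 + 105 + -80 = 170 deg
  cos(170 deg) = -0.9848, sin(170 deg) = 0.1736
  joint[3] = (-7.8571, -6.0543) + 2.1 * (-0.9848, 0.1736) = (-7.8571 + -2.0681, -6.0543 + 0.3647) = (-9.9252, -5.6897)
End effector: (-9.9252, -5.6897)

Answer: -9.9252 -5.6897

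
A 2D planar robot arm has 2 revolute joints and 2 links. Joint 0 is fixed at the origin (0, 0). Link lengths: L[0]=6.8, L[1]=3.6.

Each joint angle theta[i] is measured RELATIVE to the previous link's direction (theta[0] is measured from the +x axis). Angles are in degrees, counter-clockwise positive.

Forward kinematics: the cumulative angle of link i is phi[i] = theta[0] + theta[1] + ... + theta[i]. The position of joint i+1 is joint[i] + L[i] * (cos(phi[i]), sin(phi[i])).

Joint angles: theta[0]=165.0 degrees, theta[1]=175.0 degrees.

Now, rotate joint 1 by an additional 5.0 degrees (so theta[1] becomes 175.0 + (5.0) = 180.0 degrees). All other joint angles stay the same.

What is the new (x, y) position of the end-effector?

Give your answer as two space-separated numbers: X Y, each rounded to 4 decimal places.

joint[0] = (0.0000, 0.0000)  (base)
link 0: phi[0] = 165 = 165 deg
  cos(165 deg) = -0.9659, sin(165 deg) = 0.2588
  joint[1] = (0.0000, 0.0000) + 6.8 * (-0.9659, 0.2588) = (0.0000 + -6.5683, 0.0000 + 1.7600) = (-6.5683, 1.7600)
link 1: phi[1] = 165 + 180 = 345 deg
  cos(345 deg) = 0.9659, sin(345 deg) = -0.2588
  joint[2] = (-6.5683, 1.7600) + 3.6 * (0.9659, -0.2588) = (-6.5683 + 3.4773, 1.7600 + -0.9317) = (-3.0910, 0.8282)
End effector: (-3.0910, 0.8282)

Answer: -3.0910 0.8282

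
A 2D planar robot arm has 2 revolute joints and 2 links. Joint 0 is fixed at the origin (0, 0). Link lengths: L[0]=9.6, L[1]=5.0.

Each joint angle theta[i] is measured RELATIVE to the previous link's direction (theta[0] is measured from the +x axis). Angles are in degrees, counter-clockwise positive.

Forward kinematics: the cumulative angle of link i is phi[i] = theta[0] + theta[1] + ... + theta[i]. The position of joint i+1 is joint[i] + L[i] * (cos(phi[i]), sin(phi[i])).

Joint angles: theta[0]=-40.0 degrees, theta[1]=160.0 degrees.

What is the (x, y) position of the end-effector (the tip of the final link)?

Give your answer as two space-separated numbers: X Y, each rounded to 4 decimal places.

joint[0] = (0.0000, 0.0000)  (base)
link 0: phi[0] = -40 = -40 deg
  cos(-40 deg) = 0.7660, sin(-40 deg) = -0.6428
  joint[1] = (0.0000, 0.0000) + 9.6 * (0.7660, -0.6428) = (0.0000 + 7.3540, 0.0000 + -6.1708) = (7.3540, -6.1708)
link 1: phi[1] = -40 + 160 = 120 deg
  cos(120 deg) = -0.5000, sin(120 deg) = 0.8660
  joint[2] = (7.3540, -6.1708) + 5 * (-0.5000, 0.8660) = (7.3540 + -2.5000, -6.1708 + 4.3301) = (4.8540, -1.8406)
End effector: (4.8540, -1.8406)

Answer: 4.8540 -1.8406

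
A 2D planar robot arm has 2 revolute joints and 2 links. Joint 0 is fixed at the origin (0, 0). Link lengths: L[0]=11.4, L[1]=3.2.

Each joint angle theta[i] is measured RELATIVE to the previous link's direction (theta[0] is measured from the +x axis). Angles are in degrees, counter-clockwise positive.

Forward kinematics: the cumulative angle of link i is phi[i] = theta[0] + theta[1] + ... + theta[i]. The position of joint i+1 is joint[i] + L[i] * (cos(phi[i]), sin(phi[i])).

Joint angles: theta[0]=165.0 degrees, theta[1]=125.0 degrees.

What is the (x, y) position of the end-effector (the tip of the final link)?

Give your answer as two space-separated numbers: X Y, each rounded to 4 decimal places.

Answer: -9.9171 -0.0565

Derivation:
joint[0] = (0.0000, 0.0000)  (base)
link 0: phi[0] = 165 = 165 deg
  cos(165 deg) = -0.9659, sin(165 deg) = 0.2588
  joint[1] = (0.0000, 0.0000) + 11.4 * (-0.9659, 0.2588) = (0.0000 + -11.0116, 0.0000 + 2.9505) = (-11.0116, 2.9505)
link 1: phi[1] = 165 + 125 = 290 deg
  cos(290 deg) = 0.3420, sin(290 deg) = -0.9397
  joint[2] = (-11.0116, 2.9505) + 3.2 * (0.3420, -0.9397) = (-11.0116 + 1.0945, 2.9505 + -3.0070) = (-9.9171, -0.0565)
End effector: (-9.9171, -0.0565)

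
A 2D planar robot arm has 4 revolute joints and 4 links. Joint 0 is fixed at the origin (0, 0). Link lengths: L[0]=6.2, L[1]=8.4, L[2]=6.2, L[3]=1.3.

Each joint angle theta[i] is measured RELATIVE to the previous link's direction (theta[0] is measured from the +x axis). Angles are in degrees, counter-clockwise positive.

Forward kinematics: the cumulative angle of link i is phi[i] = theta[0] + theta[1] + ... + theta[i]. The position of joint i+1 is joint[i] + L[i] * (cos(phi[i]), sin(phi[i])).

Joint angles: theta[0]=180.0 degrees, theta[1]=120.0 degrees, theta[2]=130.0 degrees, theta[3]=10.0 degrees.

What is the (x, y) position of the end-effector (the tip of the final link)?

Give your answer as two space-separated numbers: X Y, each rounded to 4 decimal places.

joint[0] = (0.0000, 0.0000)  (base)
link 0: phi[0] = 180 = 180 deg
  cos(180 deg) = -1.0000, sin(180 deg) = 0.0000
  joint[1] = (0.0000, 0.0000) + 6.2 * (-1.0000, 0.0000) = (0.0000 + -6.2000, 0.0000 + 0.0000) = (-6.2000, 0.0000)
link 1: phi[1] = 180 + 120 = 300 deg
  cos(300 deg) = 0.5000, sin(300 deg) = -0.8660
  joint[2] = (-6.2000, 0.0000) + 8.4 * (0.5000, -0.8660) = (-6.2000 + 4.2000, 0.0000 + -7.2746) = (-2.0000, -7.2746)
link 2: phi[2] = 180 + 120 + 130 = 430 deg
  cos(430 deg) = 0.3420, sin(430 deg) = 0.9397
  joint[3] = (-2.0000, -7.2746) + 6.2 * (0.3420, 0.9397) = (-2.0000 + 2.1205, -7.2746 + 5.8261) = (0.1205, -1.4485)
link 3: phi[3] = 180 + 120 + 130 + 10 = 440 deg
  cos(440 deg) = 0.1736, sin(440 deg) = 0.9848
  joint[4] = (0.1205, -1.4485) + 1.3 * (0.1736, 0.9848) = (0.1205 + 0.2257, -1.4485 + 1.2803) = (0.3463, -0.1683)
End effector: (0.3463, -0.1683)

Answer: 0.3463 -0.1683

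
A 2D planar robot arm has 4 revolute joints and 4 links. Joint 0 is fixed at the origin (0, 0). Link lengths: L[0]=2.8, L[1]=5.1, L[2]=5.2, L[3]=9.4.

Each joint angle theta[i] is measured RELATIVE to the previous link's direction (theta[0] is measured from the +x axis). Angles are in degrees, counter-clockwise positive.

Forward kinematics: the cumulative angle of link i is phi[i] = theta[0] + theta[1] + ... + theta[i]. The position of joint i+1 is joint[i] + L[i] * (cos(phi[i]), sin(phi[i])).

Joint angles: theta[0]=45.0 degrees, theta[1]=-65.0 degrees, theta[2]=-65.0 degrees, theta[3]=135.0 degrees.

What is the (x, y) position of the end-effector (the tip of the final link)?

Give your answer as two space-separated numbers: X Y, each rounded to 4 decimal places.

Answer: 13.2677 2.2562

Derivation:
joint[0] = (0.0000, 0.0000)  (base)
link 0: phi[0] = 45 = 45 deg
  cos(45 deg) = 0.7071, sin(45 deg) = 0.7071
  joint[1] = (0.0000, 0.0000) + 2.8 * (0.7071, 0.7071) = (0.0000 + 1.9799, 0.0000 + 1.9799) = (1.9799, 1.9799)
link 1: phi[1] = 45 + -65 = -20 deg
  cos(-20 deg) = 0.9397, sin(-20 deg) = -0.3420
  joint[2] = (1.9799, 1.9799) + 5.1 * (0.9397, -0.3420) = (1.9799 + 4.7924, 1.9799 + -1.7443) = (6.7723, 0.2356)
link 2: phi[2] = 45 + -65 + -65 = -85 deg
  cos(-85 deg) = 0.0872, sin(-85 deg) = -0.9962
  joint[3] = (6.7723, 0.2356) + 5.2 * (0.0872, -0.9962) = (6.7723 + 0.4532, 0.2356 + -5.1802) = (7.2255, -4.9446)
link 3: phi[3] = 45 + -65 + -65 + 135 = 50 deg
  cos(50 deg) = 0.6428, sin(50 deg) = 0.7660
  joint[4] = (7.2255, -4.9446) + 9.4 * (0.6428, 0.7660) = (7.2255 + 6.0422, -4.9446 + 7.2008) = (13.2677, 2.2562)
End effector: (13.2677, 2.2562)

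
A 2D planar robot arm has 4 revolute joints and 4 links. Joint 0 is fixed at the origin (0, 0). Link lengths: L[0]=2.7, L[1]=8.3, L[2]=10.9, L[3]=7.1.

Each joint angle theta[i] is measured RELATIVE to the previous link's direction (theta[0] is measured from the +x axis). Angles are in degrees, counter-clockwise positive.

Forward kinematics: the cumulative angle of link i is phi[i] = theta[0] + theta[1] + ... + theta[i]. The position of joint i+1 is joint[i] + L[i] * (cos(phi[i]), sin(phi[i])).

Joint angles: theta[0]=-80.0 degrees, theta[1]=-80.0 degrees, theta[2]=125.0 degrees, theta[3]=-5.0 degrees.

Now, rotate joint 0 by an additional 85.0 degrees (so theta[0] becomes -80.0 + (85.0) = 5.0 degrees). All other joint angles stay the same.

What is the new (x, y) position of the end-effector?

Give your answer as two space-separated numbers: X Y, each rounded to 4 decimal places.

Answer: 16.8648 5.5885

Derivation:
joint[0] = (0.0000, 0.0000)  (base)
link 0: phi[0] = 5 = 5 deg
  cos(5 deg) = 0.9962, sin(5 deg) = 0.0872
  joint[1] = (0.0000, 0.0000) + 2.7 * (0.9962, 0.0872) = (0.0000 + 2.6897, 0.0000 + 0.2353) = (2.6897, 0.2353)
link 1: phi[1] = 5 + -80 = -75 deg
  cos(-75 deg) = 0.2588, sin(-75 deg) = -0.9659
  joint[2] = (2.6897, 0.2353) + 8.3 * (0.2588, -0.9659) = (2.6897 + 2.1482, 0.2353 + -8.0172) = (4.8379, -7.7819)
link 2: phi[2] = 5 + -80 + 125 = 50 deg
  cos(50 deg) = 0.6428, sin(50 deg) = 0.7660
  joint[3] = (4.8379, -7.7819) + 10.9 * (0.6428, 0.7660) = (4.8379 + 7.0064, -7.7819 + 8.3499) = (11.8443, 0.5680)
link 3: phi[3] = 5 + -80 + 125 + -5 = 45 deg
  cos(45 deg) = 0.7071, sin(45 deg) = 0.7071
  joint[4] = (11.8443, 0.5680) + 7.1 * (0.7071, 0.7071) = (11.8443 + 5.0205, 0.5680 + 5.0205) = (16.8648, 5.5885)
End effector: (16.8648, 5.5885)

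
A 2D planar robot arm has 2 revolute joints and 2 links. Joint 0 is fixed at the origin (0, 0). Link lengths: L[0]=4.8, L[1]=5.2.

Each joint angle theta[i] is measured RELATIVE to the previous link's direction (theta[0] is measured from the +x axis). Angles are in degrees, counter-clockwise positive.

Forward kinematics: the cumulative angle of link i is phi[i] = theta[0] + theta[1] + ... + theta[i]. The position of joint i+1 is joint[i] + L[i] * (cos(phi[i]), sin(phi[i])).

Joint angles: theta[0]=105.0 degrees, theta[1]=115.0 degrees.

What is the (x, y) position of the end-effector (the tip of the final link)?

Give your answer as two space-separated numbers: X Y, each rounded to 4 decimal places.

Answer: -5.2258 1.2939

Derivation:
joint[0] = (0.0000, 0.0000)  (base)
link 0: phi[0] = 105 = 105 deg
  cos(105 deg) = -0.2588, sin(105 deg) = 0.9659
  joint[1] = (0.0000, 0.0000) + 4.8 * (-0.2588, 0.9659) = (0.0000 + -1.2423, 0.0000 + 4.6364) = (-1.2423, 4.6364)
link 1: phi[1] = 105 + 115 = 220 deg
  cos(220 deg) = -0.7660, sin(220 deg) = -0.6428
  joint[2] = (-1.2423, 4.6364) + 5.2 * (-0.7660, -0.6428) = (-1.2423 + -3.9834, 4.6364 + -3.3425) = (-5.2258, 1.2939)
End effector: (-5.2258, 1.2939)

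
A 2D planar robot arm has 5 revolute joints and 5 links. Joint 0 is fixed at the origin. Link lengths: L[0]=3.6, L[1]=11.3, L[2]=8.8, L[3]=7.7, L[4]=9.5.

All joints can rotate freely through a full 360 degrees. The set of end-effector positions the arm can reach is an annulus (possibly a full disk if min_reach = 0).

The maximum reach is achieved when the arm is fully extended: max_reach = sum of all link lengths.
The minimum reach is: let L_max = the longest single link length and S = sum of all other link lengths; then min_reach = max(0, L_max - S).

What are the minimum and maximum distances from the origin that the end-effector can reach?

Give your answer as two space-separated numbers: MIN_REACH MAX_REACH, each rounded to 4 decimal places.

Answer: 0.0000 40.9000

Derivation:
Link lengths: [3.6, 11.3, 8.8, 7.7, 9.5]
max_reach = 3.6 + 11.3 + 8.8 + 7.7 + 9.5 = 40.9
L_max = max([3.6, 11.3, 8.8, 7.7, 9.5]) = 11.3
S (sum of others) = 40.9 - 11.3 = 29.6
min_reach = max(0, 11.3 - 29.6) = max(0, -18.3) = 0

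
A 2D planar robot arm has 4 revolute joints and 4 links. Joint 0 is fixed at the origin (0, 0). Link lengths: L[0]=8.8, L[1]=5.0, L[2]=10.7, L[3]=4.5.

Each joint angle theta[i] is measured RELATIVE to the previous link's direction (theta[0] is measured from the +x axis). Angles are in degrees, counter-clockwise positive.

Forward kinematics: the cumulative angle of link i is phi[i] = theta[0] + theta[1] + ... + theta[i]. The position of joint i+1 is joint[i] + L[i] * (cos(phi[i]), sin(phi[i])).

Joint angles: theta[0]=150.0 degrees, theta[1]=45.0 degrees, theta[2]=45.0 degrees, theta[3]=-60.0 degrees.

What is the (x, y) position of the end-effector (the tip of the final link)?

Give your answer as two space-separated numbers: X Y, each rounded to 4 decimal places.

joint[0] = (0.0000, 0.0000)  (base)
link 0: phi[0] = 150 = 150 deg
  cos(150 deg) = -0.8660, sin(150 deg) = 0.5000
  joint[1] = (0.0000, 0.0000) + 8.8 * (-0.8660, 0.5000) = (0.0000 + -7.6210, 0.0000 + 4.4000) = (-7.6210, 4.4000)
link 1: phi[1] = 150 + 45 = 195 deg
  cos(195 deg) = -0.9659, sin(195 deg) = -0.2588
  joint[2] = (-7.6210, 4.4000) + 5 * (-0.9659, -0.2588) = (-7.6210 + -4.8296, 4.4000 + -1.2941) = (-12.4507, 3.1059)
link 2: phi[2] = 150 + 45 + 45 = 240 deg
  cos(240 deg) = -0.5000, sin(240 deg) = -0.8660
  joint[3] = (-12.4507, 3.1059) + 10.7 * (-0.5000, -0.8660) = (-12.4507 + -5.3500, 3.1059 + -9.2665) = (-17.8007, -6.1606)
link 3: phi[3] = 150 + 45 + 45 + -60 = 180 deg
  cos(180 deg) = -1.0000, sin(180 deg) = 0.0000
  joint[4] = (-17.8007, -6.1606) + 4.5 * (-1.0000, 0.0000) = (-17.8007 + -4.5000, -6.1606 + 0.0000) = (-22.3007, -6.1606)
End effector: (-22.3007, -6.1606)

Answer: -22.3007 -6.1606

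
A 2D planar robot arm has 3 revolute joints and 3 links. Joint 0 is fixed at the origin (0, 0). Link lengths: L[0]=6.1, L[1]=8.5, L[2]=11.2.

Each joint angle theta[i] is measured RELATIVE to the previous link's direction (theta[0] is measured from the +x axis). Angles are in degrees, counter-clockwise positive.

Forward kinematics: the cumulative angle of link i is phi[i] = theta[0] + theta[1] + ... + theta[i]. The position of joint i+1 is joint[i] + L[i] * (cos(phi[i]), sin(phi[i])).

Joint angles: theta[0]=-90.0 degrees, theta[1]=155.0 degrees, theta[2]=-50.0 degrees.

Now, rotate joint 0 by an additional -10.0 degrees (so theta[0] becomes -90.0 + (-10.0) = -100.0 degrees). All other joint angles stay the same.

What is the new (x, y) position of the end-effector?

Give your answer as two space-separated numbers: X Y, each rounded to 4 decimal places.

joint[0] = (0.0000, 0.0000)  (base)
link 0: phi[0] = -100 = -100 deg
  cos(-100 deg) = -0.1736, sin(-100 deg) = -0.9848
  joint[1] = (0.0000, 0.0000) + 6.1 * (-0.1736, -0.9848) = (0.0000 + -1.0593, 0.0000 + -6.0073) = (-1.0593, -6.0073)
link 1: phi[1] = -100 + 155 = 55 deg
  cos(55 deg) = 0.5736, sin(55 deg) = 0.8192
  joint[2] = (-1.0593, -6.0073) + 8.5 * (0.5736, 0.8192) = (-1.0593 + 4.8754, -6.0073 + 6.9628) = (3.8161, 0.9555)
link 2: phi[2] = -100 + 155 + -50 = 5 deg
  cos(5 deg) = 0.9962, sin(5 deg) = 0.0872
  joint[3] = (3.8161, 0.9555) + 11.2 * (0.9962, 0.0872) = (3.8161 + 11.1574, 0.9555 + 0.9761) = (14.9735, 1.9316)
End effector: (14.9735, 1.9316)

Answer: 14.9735 1.9316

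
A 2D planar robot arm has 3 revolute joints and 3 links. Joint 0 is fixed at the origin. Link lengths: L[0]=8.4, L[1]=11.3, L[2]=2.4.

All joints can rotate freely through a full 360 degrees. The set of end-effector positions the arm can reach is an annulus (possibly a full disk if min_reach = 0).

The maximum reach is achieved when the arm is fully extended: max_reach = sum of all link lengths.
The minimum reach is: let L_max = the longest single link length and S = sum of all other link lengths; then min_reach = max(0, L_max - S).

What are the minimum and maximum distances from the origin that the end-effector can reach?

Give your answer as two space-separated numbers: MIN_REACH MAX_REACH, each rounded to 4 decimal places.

Link lengths: [8.4, 11.3, 2.4]
max_reach = 8.4 + 11.3 + 2.4 = 22.1
L_max = max([8.4, 11.3, 2.4]) = 11.3
S (sum of others) = 22.1 - 11.3 = 10.8
min_reach = max(0, 11.3 - 10.8) = max(0, 0.5) = 0.5

Answer: 0.5000 22.1000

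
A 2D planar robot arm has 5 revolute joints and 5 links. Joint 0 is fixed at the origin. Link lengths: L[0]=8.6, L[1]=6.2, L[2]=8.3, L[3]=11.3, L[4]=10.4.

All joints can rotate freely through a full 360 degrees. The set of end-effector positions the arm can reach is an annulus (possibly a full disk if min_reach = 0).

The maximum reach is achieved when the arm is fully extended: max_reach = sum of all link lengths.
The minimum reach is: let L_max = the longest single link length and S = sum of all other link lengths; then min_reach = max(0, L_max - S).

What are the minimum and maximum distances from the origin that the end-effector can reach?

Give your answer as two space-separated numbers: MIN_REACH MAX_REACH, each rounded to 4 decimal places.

Link lengths: [8.6, 6.2, 8.3, 11.3, 10.4]
max_reach = 8.6 + 6.2 + 8.3 + 11.3 + 10.4 = 44.8
L_max = max([8.6, 6.2, 8.3, 11.3, 10.4]) = 11.3
S (sum of others) = 44.8 - 11.3 = 33.5
min_reach = max(0, 11.3 - 33.5) = max(0, -22.2) = 0

Answer: 0.0000 44.8000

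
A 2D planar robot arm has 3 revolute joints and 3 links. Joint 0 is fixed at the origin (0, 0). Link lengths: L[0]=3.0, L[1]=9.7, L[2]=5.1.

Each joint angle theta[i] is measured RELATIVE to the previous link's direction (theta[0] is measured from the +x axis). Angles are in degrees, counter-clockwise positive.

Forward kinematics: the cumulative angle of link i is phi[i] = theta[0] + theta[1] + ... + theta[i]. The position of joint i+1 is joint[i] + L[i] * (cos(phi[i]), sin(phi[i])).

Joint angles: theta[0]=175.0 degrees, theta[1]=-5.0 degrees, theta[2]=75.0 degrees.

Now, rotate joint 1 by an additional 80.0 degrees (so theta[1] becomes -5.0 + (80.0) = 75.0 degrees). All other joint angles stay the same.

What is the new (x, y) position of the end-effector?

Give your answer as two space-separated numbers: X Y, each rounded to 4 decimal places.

joint[0] = (0.0000, 0.0000)  (base)
link 0: phi[0] = 175 = 175 deg
  cos(175 deg) = -0.9962, sin(175 deg) = 0.0872
  joint[1] = (0.0000, 0.0000) + 3 * (-0.9962, 0.0872) = (0.0000 + -2.9886, 0.0000 + 0.2615) = (-2.9886, 0.2615)
link 1: phi[1] = 175 + 75 = 250 deg
  cos(250 deg) = -0.3420, sin(250 deg) = -0.9397
  joint[2] = (-2.9886, 0.2615) + 9.7 * (-0.3420, -0.9397) = (-2.9886 + -3.3176, 0.2615 + -9.1150) = (-6.3062, -8.8536)
link 2: phi[2] = 175 + 75 + 75 = 325 deg
  cos(325 deg) = 0.8192, sin(325 deg) = -0.5736
  joint[3] = (-6.3062, -8.8536) + 5.1 * (0.8192, -0.5736) = (-6.3062 + 4.1777, -8.8536 + -2.9252) = (-2.1285, -11.7788)
End effector: (-2.1285, -11.7788)

Answer: -2.1285 -11.7788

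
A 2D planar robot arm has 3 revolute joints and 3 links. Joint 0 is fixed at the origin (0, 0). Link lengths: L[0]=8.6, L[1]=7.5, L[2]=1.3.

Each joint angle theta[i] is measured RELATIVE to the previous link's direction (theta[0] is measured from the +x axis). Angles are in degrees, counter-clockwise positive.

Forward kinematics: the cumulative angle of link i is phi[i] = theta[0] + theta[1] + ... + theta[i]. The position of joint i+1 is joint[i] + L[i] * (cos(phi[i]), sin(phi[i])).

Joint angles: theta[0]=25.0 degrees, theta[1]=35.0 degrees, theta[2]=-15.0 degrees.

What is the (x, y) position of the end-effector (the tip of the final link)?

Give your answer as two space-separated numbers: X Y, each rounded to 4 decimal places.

joint[0] = (0.0000, 0.0000)  (base)
link 0: phi[0] = 25 = 25 deg
  cos(25 deg) = 0.9063, sin(25 deg) = 0.4226
  joint[1] = (0.0000, 0.0000) + 8.6 * (0.9063, 0.4226) = (0.0000 + 7.7942, 0.0000 + 3.6345) = (7.7942, 3.6345)
link 1: phi[1] = 25 + 35 = 60 deg
  cos(60 deg) = 0.5000, sin(60 deg) = 0.8660
  joint[2] = (7.7942, 3.6345) + 7.5 * (0.5000, 0.8660) = (7.7942 + 3.7500, 3.6345 + 6.4952) = (11.5442, 10.1297)
link 2: phi[2] = 25 + 35 + -15 = 45 deg
  cos(45 deg) = 0.7071, sin(45 deg) = 0.7071
  joint[3] = (11.5442, 10.1297) + 1.3 * (0.7071, 0.7071) = (11.5442 + 0.9192, 10.1297 + 0.9192) = (12.4635, 11.0489)
End effector: (12.4635, 11.0489)

Answer: 12.4635 11.0489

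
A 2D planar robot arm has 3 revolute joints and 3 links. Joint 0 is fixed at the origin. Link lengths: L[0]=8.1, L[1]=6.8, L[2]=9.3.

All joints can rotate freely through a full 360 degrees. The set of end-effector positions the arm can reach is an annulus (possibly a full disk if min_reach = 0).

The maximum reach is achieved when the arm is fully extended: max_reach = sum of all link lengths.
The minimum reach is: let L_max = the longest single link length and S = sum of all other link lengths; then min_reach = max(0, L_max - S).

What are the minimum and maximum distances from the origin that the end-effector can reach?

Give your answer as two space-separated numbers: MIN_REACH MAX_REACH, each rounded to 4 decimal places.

Answer: 0.0000 24.2000

Derivation:
Link lengths: [8.1, 6.8, 9.3]
max_reach = 8.1 + 6.8 + 9.3 = 24.2
L_max = max([8.1, 6.8, 9.3]) = 9.3
S (sum of others) = 24.2 - 9.3 = 14.9
min_reach = max(0, 9.3 - 14.9) = max(0, -5.6) = 0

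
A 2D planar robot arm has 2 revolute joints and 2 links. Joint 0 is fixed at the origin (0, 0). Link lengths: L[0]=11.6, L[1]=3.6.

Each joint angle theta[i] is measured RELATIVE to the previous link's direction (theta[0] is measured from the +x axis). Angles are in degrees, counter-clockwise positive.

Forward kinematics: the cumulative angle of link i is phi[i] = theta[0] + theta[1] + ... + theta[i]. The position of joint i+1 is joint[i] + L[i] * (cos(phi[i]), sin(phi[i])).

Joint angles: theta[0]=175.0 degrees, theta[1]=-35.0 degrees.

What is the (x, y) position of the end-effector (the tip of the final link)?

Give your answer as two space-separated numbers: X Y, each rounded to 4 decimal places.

joint[0] = (0.0000, 0.0000)  (base)
link 0: phi[0] = 175 = 175 deg
  cos(175 deg) = -0.9962, sin(175 deg) = 0.0872
  joint[1] = (0.0000, 0.0000) + 11.6 * (-0.9962, 0.0872) = (0.0000 + -11.5559, 0.0000 + 1.0110) = (-11.5559, 1.0110)
link 1: phi[1] = 175 + -35 = 140 deg
  cos(140 deg) = -0.7660, sin(140 deg) = 0.6428
  joint[2] = (-11.5559, 1.0110) + 3.6 * (-0.7660, 0.6428) = (-11.5559 + -2.7578, 1.0110 + 2.3140) = (-14.3136, 3.3250)
End effector: (-14.3136, 3.3250)

Answer: -14.3136 3.3250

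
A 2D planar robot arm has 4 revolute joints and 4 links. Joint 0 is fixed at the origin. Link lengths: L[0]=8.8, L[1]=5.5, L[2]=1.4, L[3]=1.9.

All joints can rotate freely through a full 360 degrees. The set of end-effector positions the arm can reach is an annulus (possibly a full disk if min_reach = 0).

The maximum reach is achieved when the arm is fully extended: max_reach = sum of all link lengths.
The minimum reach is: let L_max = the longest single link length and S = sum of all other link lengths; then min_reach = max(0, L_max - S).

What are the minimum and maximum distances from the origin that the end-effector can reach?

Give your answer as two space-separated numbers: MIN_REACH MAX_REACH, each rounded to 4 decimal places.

Link lengths: [8.8, 5.5, 1.4, 1.9]
max_reach = 8.8 + 5.5 + 1.4 + 1.9 = 17.6
L_max = max([8.8, 5.5, 1.4, 1.9]) = 8.8
S (sum of others) = 17.6 - 8.8 = 8.8
min_reach = max(0, 8.8 - 8.8) = max(0, 0) = 0

Answer: 0.0000 17.6000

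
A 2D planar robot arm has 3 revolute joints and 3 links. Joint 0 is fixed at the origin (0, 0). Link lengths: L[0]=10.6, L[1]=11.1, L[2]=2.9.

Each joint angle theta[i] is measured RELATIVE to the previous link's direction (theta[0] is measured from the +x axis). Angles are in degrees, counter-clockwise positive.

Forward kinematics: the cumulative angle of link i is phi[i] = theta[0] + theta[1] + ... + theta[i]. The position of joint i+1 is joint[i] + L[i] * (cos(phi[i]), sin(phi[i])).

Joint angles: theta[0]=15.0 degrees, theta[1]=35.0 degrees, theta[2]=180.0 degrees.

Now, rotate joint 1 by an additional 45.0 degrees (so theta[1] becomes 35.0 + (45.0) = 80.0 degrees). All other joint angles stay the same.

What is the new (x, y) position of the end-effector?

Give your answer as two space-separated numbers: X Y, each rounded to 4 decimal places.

Answer: 9.5241 10.9123

Derivation:
joint[0] = (0.0000, 0.0000)  (base)
link 0: phi[0] = 15 = 15 deg
  cos(15 deg) = 0.9659, sin(15 deg) = 0.2588
  joint[1] = (0.0000, 0.0000) + 10.6 * (0.9659, 0.2588) = (0.0000 + 10.2388, 0.0000 + 2.7435) = (10.2388, 2.7435)
link 1: phi[1] = 15 + 80 = 95 deg
  cos(95 deg) = -0.0872, sin(95 deg) = 0.9962
  joint[2] = (10.2388, 2.7435) + 11.1 * (-0.0872, 0.9962) = (10.2388 + -0.9674, 2.7435 + 11.0578) = (9.2714, 13.8012)
link 2: phi[2] = 15 + 80 + 180 = 275 deg
  cos(275 deg) = 0.0872, sin(275 deg) = -0.9962
  joint[3] = (9.2714, 13.8012) + 2.9 * (0.0872, -0.9962) = (9.2714 + 0.2528, 13.8012 + -2.8890) = (9.5241, 10.9123)
End effector: (9.5241, 10.9123)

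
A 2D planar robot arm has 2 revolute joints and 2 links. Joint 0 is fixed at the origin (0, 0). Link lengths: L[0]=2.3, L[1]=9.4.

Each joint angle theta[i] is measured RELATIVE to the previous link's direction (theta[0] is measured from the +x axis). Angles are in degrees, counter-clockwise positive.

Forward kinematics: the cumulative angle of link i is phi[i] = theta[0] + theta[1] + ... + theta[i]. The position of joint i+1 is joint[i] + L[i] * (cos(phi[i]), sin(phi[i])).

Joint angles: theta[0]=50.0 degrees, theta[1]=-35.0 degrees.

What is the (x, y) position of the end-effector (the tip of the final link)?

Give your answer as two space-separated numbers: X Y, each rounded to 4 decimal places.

joint[0] = (0.0000, 0.0000)  (base)
link 0: phi[0] = 50 = 50 deg
  cos(50 deg) = 0.6428, sin(50 deg) = 0.7660
  joint[1] = (0.0000, 0.0000) + 2.3 * (0.6428, 0.7660) = (0.0000 + 1.4784, 0.0000 + 1.7619) = (1.4784, 1.7619)
link 1: phi[1] = 50 + -35 = 15 deg
  cos(15 deg) = 0.9659, sin(15 deg) = 0.2588
  joint[2] = (1.4784, 1.7619) + 9.4 * (0.9659, 0.2588) = (1.4784 + 9.0797, 1.7619 + 2.4329) = (10.5581, 4.1948)
End effector: (10.5581, 4.1948)

Answer: 10.5581 4.1948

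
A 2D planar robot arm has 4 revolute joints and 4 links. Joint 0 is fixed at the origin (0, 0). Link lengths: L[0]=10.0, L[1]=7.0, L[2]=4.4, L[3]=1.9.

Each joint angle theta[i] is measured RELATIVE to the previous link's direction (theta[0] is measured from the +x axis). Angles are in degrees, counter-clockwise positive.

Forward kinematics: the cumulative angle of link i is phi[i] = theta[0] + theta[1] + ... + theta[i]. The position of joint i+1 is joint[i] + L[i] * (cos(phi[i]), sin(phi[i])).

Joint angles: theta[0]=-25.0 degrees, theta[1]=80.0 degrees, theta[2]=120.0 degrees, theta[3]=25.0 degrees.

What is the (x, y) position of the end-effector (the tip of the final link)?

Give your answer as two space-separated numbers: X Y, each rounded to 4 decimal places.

joint[0] = (0.0000, 0.0000)  (base)
link 0: phi[0] = -25 = -25 deg
  cos(-25 deg) = 0.9063, sin(-25 deg) = -0.4226
  joint[1] = (0.0000, 0.0000) + 10 * (0.9063, -0.4226) = (0.0000 + 9.0631, 0.0000 + -4.2262) = (9.0631, -4.2262)
link 1: phi[1] = -25 + 80 = 55 deg
  cos(55 deg) = 0.5736, sin(55 deg) = 0.8192
  joint[2] = (9.0631, -4.2262) + 7 * (0.5736, 0.8192) = (9.0631 + 4.0150, -4.2262 + 5.7341) = (13.0781, 1.5079)
link 2: phi[2] = -25 + 80 + 120 = 175 deg
  cos(175 deg) = -0.9962, sin(175 deg) = 0.0872
  joint[3] = (13.0781, 1.5079) + 4.4 * (-0.9962, 0.0872) = (13.0781 + -4.3833, 1.5079 + 0.3835) = (8.6949, 1.8914)
link 3: phi[3] = -25 + 80 + 120 + 25 = 200 deg
  cos(200 deg) = -0.9397, sin(200 deg) = -0.3420
  joint[4] = (8.6949, 1.8914) + 1.9 * (-0.9397, -0.3420) = (8.6949 + -1.7854, 1.8914 + -0.6498) = (6.9094, 1.2415)
End effector: (6.9094, 1.2415)

Answer: 6.9094 1.2415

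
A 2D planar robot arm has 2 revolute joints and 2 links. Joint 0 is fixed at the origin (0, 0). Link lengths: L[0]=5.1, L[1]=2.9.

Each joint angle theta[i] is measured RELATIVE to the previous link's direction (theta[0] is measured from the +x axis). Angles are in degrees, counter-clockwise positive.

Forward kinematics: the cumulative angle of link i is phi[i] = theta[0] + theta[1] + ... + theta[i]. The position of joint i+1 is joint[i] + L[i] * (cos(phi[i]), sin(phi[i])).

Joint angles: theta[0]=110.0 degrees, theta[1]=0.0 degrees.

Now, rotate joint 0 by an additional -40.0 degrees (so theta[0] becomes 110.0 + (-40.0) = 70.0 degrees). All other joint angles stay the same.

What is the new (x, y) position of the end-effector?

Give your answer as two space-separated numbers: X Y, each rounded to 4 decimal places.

joint[0] = (0.0000, 0.0000)  (base)
link 0: phi[0] = 70 = 70 deg
  cos(70 deg) = 0.3420, sin(70 deg) = 0.9397
  joint[1] = (0.0000, 0.0000) + 5.1 * (0.3420, 0.9397) = (0.0000 + 1.7443, 0.0000 + 4.7924) = (1.7443, 4.7924)
link 1: phi[1] = 70 + 0 = 70 deg
  cos(70 deg) = 0.3420, sin(70 deg) = 0.9397
  joint[2] = (1.7443, 4.7924) + 2.9 * (0.3420, 0.9397) = (1.7443 + 0.9919, 4.7924 + 2.7251) = (2.7362, 7.5175)
End effector: (2.7362, 7.5175)

Answer: 2.7362 7.5175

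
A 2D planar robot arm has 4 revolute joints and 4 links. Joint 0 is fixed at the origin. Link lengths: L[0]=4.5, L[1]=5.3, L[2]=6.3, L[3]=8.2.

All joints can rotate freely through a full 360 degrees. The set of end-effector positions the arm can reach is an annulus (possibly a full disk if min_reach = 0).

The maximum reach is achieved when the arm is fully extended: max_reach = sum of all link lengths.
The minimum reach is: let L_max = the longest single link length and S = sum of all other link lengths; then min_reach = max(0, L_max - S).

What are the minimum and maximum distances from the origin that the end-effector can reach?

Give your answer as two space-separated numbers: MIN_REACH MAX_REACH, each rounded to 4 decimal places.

Answer: 0.0000 24.3000

Derivation:
Link lengths: [4.5, 5.3, 6.3, 8.2]
max_reach = 4.5 + 5.3 + 6.3 + 8.2 = 24.3
L_max = max([4.5, 5.3, 6.3, 8.2]) = 8.2
S (sum of others) = 24.3 - 8.2 = 16.1
min_reach = max(0, 8.2 - 16.1) = max(0, -7.9) = 0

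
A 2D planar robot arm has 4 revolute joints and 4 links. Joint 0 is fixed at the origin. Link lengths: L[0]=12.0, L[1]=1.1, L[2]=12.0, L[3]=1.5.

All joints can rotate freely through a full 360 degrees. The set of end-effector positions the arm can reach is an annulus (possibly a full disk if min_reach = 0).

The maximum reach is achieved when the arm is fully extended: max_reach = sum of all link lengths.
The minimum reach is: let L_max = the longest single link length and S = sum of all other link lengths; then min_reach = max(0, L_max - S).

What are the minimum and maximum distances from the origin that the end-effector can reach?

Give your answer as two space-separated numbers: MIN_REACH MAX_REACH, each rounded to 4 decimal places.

Answer: 0.0000 26.6000

Derivation:
Link lengths: [12.0, 1.1, 12.0, 1.5]
max_reach = 12 + 1.1 + 12 + 1.5 = 26.6
L_max = max([12.0, 1.1, 12.0, 1.5]) = 12
S (sum of others) = 26.6 - 12 = 14.6
min_reach = max(0, 12 - 14.6) = max(0, -2.6) = 0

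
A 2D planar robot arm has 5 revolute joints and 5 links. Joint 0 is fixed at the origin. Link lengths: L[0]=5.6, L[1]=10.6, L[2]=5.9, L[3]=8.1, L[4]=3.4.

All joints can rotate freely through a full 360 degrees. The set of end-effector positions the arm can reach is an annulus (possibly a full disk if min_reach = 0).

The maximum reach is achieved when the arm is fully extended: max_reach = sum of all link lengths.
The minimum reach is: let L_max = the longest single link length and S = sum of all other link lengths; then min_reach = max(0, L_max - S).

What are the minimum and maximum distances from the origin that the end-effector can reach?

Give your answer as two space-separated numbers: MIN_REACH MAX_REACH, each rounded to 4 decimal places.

Answer: 0.0000 33.6000

Derivation:
Link lengths: [5.6, 10.6, 5.9, 8.1, 3.4]
max_reach = 5.6 + 10.6 + 5.9 + 8.1 + 3.4 = 33.6
L_max = max([5.6, 10.6, 5.9, 8.1, 3.4]) = 10.6
S (sum of others) = 33.6 - 10.6 = 23
min_reach = max(0, 10.6 - 23) = max(0, -12.4) = 0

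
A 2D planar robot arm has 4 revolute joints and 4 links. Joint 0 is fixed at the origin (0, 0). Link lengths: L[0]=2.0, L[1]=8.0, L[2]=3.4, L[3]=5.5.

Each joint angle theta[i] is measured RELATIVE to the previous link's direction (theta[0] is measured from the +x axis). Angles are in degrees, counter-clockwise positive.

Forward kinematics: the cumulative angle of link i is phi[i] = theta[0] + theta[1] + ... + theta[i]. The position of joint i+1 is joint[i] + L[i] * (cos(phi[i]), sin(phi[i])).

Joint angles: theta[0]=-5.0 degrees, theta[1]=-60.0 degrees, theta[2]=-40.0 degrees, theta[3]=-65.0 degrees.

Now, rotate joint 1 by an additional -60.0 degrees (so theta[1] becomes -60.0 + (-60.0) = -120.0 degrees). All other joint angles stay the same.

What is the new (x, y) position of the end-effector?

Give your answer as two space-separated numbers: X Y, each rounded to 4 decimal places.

Answer: -9.4157 -3.3943

Derivation:
joint[0] = (0.0000, 0.0000)  (base)
link 0: phi[0] = -5 = -5 deg
  cos(-5 deg) = 0.9962, sin(-5 deg) = -0.0872
  joint[1] = (0.0000, 0.0000) + 2 * (0.9962, -0.0872) = (0.0000 + 1.9924, 0.0000 + -0.1743) = (1.9924, -0.1743)
link 1: phi[1] = -5 + -120 = -125 deg
  cos(-125 deg) = -0.5736, sin(-125 deg) = -0.8192
  joint[2] = (1.9924, -0.1743) + 8 * (-0.5736, -0.8192) = (1.9924 + -4.5886, -0.1743 + -6.5532) = (-2.5962, -6.7275)
link 2: phi[2] = -5 + -120 + -40 = -165 deg
  cos(-165 deg) = -0.9659, sin(-165 deg) = -0.2588
  joint[3] = (-2.5962, -6.7275) + 3.4 * (-0.9659, -0.2588) = (-2.5962 + -3.2841, -6.7275 + -0.8800) = (-5.8804, -7.6075)
link 3: phi[3] = -5 + -120 + -40 + -65 = -230 deg
  cos(-230 deg) = -0.6428, sin(-230 deg) = 0.7660
  joint[4] = (-5.8804, -7.6075) + 5.5 * (-0.6428, 0.7660) = (-5.8804 + -3.5353, -7.6075 + 4.2132) = (-9.4157, -3.3943)
End effector: (-9.4157, -3.3943)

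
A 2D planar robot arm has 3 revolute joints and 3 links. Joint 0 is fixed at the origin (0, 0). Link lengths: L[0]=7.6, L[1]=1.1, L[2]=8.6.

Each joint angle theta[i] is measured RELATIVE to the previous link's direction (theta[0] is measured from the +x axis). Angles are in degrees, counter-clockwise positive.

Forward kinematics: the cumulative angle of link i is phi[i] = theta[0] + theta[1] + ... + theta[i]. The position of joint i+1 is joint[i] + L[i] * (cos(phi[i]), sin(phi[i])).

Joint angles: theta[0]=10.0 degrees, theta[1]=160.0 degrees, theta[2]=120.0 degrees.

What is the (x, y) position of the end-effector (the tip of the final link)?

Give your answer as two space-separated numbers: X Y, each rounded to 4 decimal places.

Answer: 9.3426 -6.5706

Derivation:
joint[0] = (0.0000, 0.0000)  (base)
link 0: phi[0] = 10 = 10 deg
  cos(10 deg) = 0.9848, sin(10 deg) = 0.1736
  joint[1] = (0.0000, 0.0000) + 7.6 * (0.9848, 0.1736) = (0.0000 + 7.4845, 0.0000 + 1.3197) = (7.4845, 1.3197)
link 1: phi[1] = 10 + 160 = 170 deg
  cos(170 deg) = -0.9848, sin(170 deg) = 0.1736
  joint[2] = (7.4845, 1.3197) + 1.1 * (-0.9848, 0.1736) = (7.4845 + -1.0833, 1.3197 + 0.1910) = (6.4013, 1.5107)
link 2: phi[2] = 10 + 160 + 120 = 290 deg
  cos(290 deg) = 0.3420, sin(290 deg) = -0.9397
  joint[3] = (6.4013, 1.5107) + 8.6 * (0.3420, -0.9397) = (6.4013 + 2.9414, 1.5107 + -8.0814) = (9.3426, -6.5706)
End effector: (9.3426, -6.5706)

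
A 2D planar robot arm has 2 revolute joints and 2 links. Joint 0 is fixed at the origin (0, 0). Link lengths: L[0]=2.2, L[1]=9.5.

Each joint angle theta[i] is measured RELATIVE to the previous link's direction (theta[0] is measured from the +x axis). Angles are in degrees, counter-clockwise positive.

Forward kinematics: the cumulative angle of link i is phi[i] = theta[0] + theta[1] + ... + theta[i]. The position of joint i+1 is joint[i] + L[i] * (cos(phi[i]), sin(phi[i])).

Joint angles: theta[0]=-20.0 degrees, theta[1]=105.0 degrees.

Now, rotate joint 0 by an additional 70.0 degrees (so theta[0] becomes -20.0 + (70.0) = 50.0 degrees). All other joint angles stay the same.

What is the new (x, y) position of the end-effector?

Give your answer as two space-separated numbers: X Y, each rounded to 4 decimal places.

joint[0] = (0.0000, 0.0000)  (base)
link 0: phi[0] = 50 = 50 deg
  cos(50 deg) = 0.6428, sin(50 deg) = 0.7660
  joint[1] = (0.0000, 0.0000) + 2.2 * (0.6428, 0.7660) = (0.0000 + 1.4141, 0.0000 + 1.6853) = (1.4141, 1.6853)
link 1: phi[1] = 50 + 105 = 155 deg
  cos(155 deg) = -0.9063, sin(155 deg) = 0.4226
  joint[2] = (1.4141, 1.6853) + 9.5 * (-0.9063, 0.4226) = (1.4141 + -8.6099, 1.6853 + 4.0149) = (-7.1958, 5.7002)
End effector: (-7.1958, 5.7002)

Answer: -7.1958 5.7002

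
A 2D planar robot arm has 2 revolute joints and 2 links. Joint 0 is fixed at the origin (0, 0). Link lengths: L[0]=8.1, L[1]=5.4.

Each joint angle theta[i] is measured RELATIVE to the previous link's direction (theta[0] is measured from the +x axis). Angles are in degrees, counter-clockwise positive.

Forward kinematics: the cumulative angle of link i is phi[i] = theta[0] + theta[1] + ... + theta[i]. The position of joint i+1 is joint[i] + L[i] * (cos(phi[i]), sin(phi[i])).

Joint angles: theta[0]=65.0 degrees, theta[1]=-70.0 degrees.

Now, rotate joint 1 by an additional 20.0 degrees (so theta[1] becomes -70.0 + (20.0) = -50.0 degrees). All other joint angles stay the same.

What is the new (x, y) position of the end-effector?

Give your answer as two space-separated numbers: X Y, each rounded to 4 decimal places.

Answer: 8.6392 8.7387

Derivation:
joint[0] = (0.0000, 0.0000)  (base)
link 0: phi[0] = 65 = 65 deg
  cos(65 deg) = 0.4226, sin(65 deg) = 0.9063
  joint[1] = (0.0000, 0.0000) + 8.1 * (0.4226, 0.9063) = (0.0000 + 3.4232, 0.0000 + 7.3411) = (3.4232, 7.3411)
link 1: phi[1] = 65 + -50 = 15 deg
  cos(15 deg) = 0.9659, sin(15 deg) = 0.2588
  joint[2] = (3.4232, 7.3411) + 5.4 * (0.9659, 0.2588) = (3.4232 + 5.2160, 7.3411 + 1.3976) = (8.6392, 8.7387)
End effector: (8.6392, 8.7387)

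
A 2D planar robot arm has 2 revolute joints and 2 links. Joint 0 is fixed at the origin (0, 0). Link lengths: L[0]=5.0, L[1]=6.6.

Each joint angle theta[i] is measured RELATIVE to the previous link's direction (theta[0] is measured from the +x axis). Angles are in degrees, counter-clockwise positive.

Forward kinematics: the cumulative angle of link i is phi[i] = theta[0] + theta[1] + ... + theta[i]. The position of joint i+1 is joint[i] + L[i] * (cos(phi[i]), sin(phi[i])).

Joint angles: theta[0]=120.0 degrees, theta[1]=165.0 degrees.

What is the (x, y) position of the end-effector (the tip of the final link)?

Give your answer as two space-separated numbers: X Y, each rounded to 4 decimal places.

Answer: -0.7918 -2.0450

Derivation:
joint[0] = (0.0000, 0.0000)  (base)
link 0: phi[0] = 120 = 120 deg
  cos(120 deg) = -0.5000, sin(120 deg) = 0.8660
  joint[1] = (0.0000, 0.0000) + 5 * (-0.5000, 0.8660) = (0.0000 + -2.5000, 0.0000 + 4.3301) = (-2.5000, 4.3301)
link 1: phi[1] = 120 + 165 = 285 deg
  cos(285 deg) = 0.2588, sin(285 deg) = -0.9659
  joint[2] = (-2.5000, 4.3301) + 6.6 * (0.2588, -0.9659) = (-2.5000 + 1.7082, 4.3301 + -6.3751) = (-0.7918, -2.0450)
End effector: (-0.7918, -2.0450)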